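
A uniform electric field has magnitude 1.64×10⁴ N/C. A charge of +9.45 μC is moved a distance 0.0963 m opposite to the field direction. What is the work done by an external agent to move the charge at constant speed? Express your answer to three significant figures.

0.0149 J

The potential change for a displacement 0.0963 m opposite to the field direction is ΔV = +Ed = 1580 V.
W_ext = qΔV = 0.0149 J.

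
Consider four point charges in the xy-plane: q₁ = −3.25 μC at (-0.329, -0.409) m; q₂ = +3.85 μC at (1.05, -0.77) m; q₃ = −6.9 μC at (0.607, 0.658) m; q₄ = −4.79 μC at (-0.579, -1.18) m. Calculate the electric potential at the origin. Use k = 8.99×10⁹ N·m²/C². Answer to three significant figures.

Electric potential is a scalar, so the contributions from each charge add algebraically: V = Σ kqᵢ/rᵢ.
Distances from the field point to each charge: r₁ = 0.525 m, r₂ = 1.30 m, r₃ = 0.895 m, r₄ = 1.31 m.
V = k[(-3.25×10⁻⁶)/(0.525) + (3.85×10⁻⁶)/(1.30) + (-6.90×10⁻⁶)/(0.895) + (-4.79×10⁻⁶)/(1.31)] = -1.31×10⁵ V.

-1.31×10⁵ V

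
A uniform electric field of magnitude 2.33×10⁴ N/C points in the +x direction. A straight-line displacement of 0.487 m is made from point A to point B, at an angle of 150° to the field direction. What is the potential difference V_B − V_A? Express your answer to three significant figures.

Only the component of displacement along E changes the potential: ΔV = −E·d·cosθ.
ΔV = −(2.33×10⁴ V/m)(0.487 m)cos150° = 9830 V.

9830 V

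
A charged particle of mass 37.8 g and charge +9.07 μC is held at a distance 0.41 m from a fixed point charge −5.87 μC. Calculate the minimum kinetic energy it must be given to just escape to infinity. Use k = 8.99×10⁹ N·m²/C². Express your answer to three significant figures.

To just escape, total mechanical energy must reach zero at infinity: ½mv²_min + U = 0, so ½mv²_min = −U = |kQq|/r.
|U| = |kQq|/r = (8.99×10⁹ N·m²/C²)(5.87×10⁻⁶)(9.07×10⁻⁶)/(0.410) = 1.17 J.

1.17 J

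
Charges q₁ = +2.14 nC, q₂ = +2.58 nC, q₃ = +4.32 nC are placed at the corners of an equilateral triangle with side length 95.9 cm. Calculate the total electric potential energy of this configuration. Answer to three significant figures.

2.43×10⁻⁷ J

The work to assemble the configuration equals its total potential energy, U = Σ kqᵢqⱼ/rᵢⱼ over all pairs.
All three pair separations equal the side length, 0.959 m.
U = (5.18×10⁻⁸) + (8.67×10⁻⁸) + (1.04×10⁻⁷) = 2.43×10⁻⁷ J.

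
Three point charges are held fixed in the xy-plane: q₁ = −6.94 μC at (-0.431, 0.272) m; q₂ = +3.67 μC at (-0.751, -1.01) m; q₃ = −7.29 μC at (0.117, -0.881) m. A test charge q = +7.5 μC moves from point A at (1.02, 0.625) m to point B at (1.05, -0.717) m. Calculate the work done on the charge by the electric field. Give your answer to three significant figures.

0.155 J

The work done by the electric force is W_field = −ΔU = −q(V_B − V_A) = q(V_A − V_B).
At A: distances to the source charges are 1.49 m, 2.41 m, 1.76 m; V_A = Σ kqᵢ/rᵢ = -6.54×10⁴ V.
At B: distances to the source charges are 1.78 m, 1.82 m, 0.947 m; V_B = Σ kqᵢ/rᵢ = -8.61×10⁴ V.
ΔV = V_B − V_A = -2.07×10⁴ V.
W_field = −qΔV = −(7.50×10⁻⁶ C)(-2.07×10⁴ V) = 0.155 J.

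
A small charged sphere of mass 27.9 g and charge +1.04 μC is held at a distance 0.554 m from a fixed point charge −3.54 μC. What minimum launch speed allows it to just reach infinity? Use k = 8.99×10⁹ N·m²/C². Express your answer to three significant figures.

2.07 m/s

To just escape, total mechanical energy must reach zero at infinity: ½mv²_min + U = 0, so ½mv²_min = −U = |kQq|/r.
|U| = |kQq|/r = (8.99×10⁹ N·m²/C²)(3.54×10⁻⁶)(1.04×10⁻⁶)/(0.554) = 0.0597 J.
v_min = √(2|U|/m) = √(2·0.0597/0.0279) = 2.07 m/s.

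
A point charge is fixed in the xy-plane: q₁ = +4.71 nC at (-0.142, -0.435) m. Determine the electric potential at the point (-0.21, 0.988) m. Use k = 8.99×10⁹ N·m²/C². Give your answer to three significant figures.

The total potential is the scalar sum of each charge's contribution, V = Σ kqᵢ/rᵢ.
Distances from the field point to each charge: r₁ = 1.42 m.
V = k[(4.71×10⁻⁹)/(1.42)] = 29.7 V.

29.7 V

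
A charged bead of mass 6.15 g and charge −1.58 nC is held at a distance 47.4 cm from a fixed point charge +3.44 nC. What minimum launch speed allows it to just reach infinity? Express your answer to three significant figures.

To just escape, total mechanical energy must reach zero at infinity: ½mv²_min + U = 0, so ½mv²_min = −U = |kQq|/r.
|U| = |kQq|/r = (8.99×10⁹ N·m²/C²)(3.44×10⁻⁹)(1.58×10⁻⁹)/(0.474) = 1.03×10⁻⁷ J.
v_min = √(2|U|/m) = √(2·1.03×10⁻⁷/6.15×10⁻³) = 5.79×10⁻³ m/s.

5.79×10⁻³ m/s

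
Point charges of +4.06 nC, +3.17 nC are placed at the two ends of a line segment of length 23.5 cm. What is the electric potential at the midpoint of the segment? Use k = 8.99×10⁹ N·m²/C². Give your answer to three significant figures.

553 V

The total potential is the scalar sum of each charge's contribution, V = Σ kqᵢ/rᵢ.
Each charge is 0.117 m from the midpoint.
V = k[(4.06×10⁻⁹)/(0.117) + (3.17×10⁻⁹)/(0.117)] = 553 V.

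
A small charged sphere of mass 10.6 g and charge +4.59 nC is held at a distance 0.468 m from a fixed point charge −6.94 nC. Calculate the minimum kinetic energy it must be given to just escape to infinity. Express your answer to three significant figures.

6.12×10⁻⁷ J

To just escape, total mechanical energy must reach zero at infinity: ½mv²_min + U = 0, so ½mv²_min = −U = |kQq|/r.
|U| = |kQq|/r = (8.99×10⁹ N·m²/C²)(6.94×10⁻⁹)(4.59×10⁻⁹)/(0.468) = 6.12×10⁻⁷ J.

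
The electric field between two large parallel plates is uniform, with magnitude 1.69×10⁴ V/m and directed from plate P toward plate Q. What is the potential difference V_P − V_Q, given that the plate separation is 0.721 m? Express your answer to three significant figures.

In a uniform field, potential decreases in the direction of E: ΔV = −E·d for a displacement d parallel to E.
Going from Q to P is a displacement of 0.721 m opposite to the field, so V_P − V_Q = +Ed = 1.22×10⁴ V.

1.22×10⁴ V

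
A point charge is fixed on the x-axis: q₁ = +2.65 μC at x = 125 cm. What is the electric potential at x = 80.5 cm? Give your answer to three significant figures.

5.35×10⁴ V

The total potential is the scalar sum of each charge's contribution, V = Σ kqᵢ/rᵢ.
V = k[(2.65×10⁻⁶)/(0.445)] = 5.35×10⁴ V.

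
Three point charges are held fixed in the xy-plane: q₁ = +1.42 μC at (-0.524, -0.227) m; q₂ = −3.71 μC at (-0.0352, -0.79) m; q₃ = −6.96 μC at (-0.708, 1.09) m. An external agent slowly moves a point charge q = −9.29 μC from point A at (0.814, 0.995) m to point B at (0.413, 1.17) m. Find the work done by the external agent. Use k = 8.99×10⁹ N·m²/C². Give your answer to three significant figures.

For quasistatic motion the external work equals the change in potential energy: W_ext = qΔV = q(V_B − V_A).
At A: distances to the source charges are 1.81 m, 1.98 m, 1.52 m; V_A = Σ kqᵢ/rᵢ = -5.09×10⁴ V.
At B: distances to the source charges are 1.68 m, 2.01 m, 1.12 m; V_B = Σ kqᵢ/rᵢ = -6.47×10⁴ V.
ΔV = V_B − V_A = -1.38×10⁴ V.
W_ext = qΔV = (-9.29×10⁻⁶ C)(-1.38×10⁴ V) = 0.128 J.

0.128 J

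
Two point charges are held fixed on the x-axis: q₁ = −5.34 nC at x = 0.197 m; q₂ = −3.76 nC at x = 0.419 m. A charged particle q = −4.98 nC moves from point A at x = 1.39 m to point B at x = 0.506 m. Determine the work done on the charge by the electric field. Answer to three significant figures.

The work done by the electric force is W_field = −ΔU = −q(V_B − V_A) = q(V_A − V_B).
At A: distances to the source charges are 1.19 m, 0.971 m; V_A = Σ kqᵢ/rᵢ = -75.1 V.
At B: distances to the source charges are 0.309 m, 0.0870 m; V_B = Σ kqᵢ/rᵢ = -544 V.
ΔV = V_B − V_A = -469 V.
W_field = −qΔV = −(-4.98×10⁻⁹ C)(-469 V) = -2.33×10⁻⁶ J.

-2.33×10⁻⁶ J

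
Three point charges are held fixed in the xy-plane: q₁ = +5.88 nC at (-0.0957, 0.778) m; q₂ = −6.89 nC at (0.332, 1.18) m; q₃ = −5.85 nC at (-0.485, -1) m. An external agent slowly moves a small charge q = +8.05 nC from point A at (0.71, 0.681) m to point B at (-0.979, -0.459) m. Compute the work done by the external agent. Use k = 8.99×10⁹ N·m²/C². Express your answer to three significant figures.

-5.81×10⁻⁸ J

For quasistatic motion the external work equals the change in potential energy: W_ext = qΔV = q(V_B − V_A).
At A: distances to the source charges are 0.812 m, 0.626 m, 2.06 m; V_A = Σ kqᵢ/rᵢ = -59.3 V.
At B: distances to the source charges are 1.52 m, 2.10 m, 0.733 m; V_B = Σ kqᵢ/rᵢ = -66.5 V.
ΔV = V_B − V_A = -7.21 V.
W_ext = qΔV = (8.05×10⁻⁹ C)(-7.21 V) = -5.81×10⁻⁸ J.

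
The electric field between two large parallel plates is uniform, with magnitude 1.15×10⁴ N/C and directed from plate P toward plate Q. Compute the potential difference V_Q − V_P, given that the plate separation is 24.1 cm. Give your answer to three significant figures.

-2770 V

In a uniform field, potential decreases in the direction of E: ΔV = −E·d for a displacement d parallel to E.
Going from P to Q is a displacement of 24.1 cm along the field, so V_Q − V_P = −Ed = -2770 V.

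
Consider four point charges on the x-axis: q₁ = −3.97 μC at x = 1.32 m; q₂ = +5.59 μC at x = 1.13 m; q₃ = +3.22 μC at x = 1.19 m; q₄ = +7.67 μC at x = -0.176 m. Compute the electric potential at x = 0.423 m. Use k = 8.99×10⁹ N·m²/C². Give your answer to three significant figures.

1.84×10⁵ V

Electric potential is a scalar, so the contributions from each charge add algebraically: V = Σ kqᵢ/rᵢ.
Distances from the field point to each charge: r₁ = 0.897 m, r₂ = 0.707 m, r₃ = 0.767 m, r₄ = 0.599 m.
V = k[(-3.97×10⁻⁶)/(0.897) + (5.59×10⁻⁶)/(0.707) + (3.22×10⁻⁶)/(0.767) + (7.67×10⁻⁶)/(0.599)] = 1.84×10⁵ V.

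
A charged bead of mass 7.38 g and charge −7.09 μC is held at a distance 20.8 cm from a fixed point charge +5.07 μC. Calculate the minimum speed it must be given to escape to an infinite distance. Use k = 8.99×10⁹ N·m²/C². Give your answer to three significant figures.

20.5 m/s

To just escape, total mechanical energy must reach zero at infinity: ½mv²_min + U = 0, so ½mv²_min = −U = |kQq|/r.
|U| = |kQq|/r = (8.99×10⁹ N·m²/C²)(5.07×10⁻⁶)(7.09×10⁻⁶)/(0.208) = 1.55 J.
v_min = √(2|U|/m) = √(2·1.55/7.38×10⁻³) = 20.5 m/s.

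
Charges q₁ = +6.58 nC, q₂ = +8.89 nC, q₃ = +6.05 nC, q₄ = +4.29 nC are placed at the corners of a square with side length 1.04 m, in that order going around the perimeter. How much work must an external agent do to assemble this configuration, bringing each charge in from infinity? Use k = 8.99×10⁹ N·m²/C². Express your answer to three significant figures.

1.92×10⁻⁶ J

The assembly work is the sum of pairwise potential energies, U = Σ_{i<j} kqᵢqⱼ/rᵢⱼ.
The four side pairs have separation 1.04 m and the two diagonal pairs 1.47 m.
Summing all 6 pair terms gives U = 1.92×10⁻⁶ J.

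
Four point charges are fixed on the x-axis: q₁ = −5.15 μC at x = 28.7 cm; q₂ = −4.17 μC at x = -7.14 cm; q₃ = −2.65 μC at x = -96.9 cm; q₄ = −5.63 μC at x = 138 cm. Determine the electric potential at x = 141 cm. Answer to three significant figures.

-1.76×10⁶ V

Electric potential is a scalar, so the contributions from each charge add algebraically: V = Σ kqᵢ/rᵢ.
Distances from the field point to each charge: r₁ = 1.12 m, r₂ = 1.48 m, r₃ = 2.38 m, r₄ = 0.0300 m.
V = k[(-5.15×10⁻⁶)/(1.12) + (-4.17×10⁻⁶)/(1.48) + (-2.65×10⁻⁶)/(2.38) + (-5.63×10⁻⁶)/(0.0300)] = -1.76×10⁶ V.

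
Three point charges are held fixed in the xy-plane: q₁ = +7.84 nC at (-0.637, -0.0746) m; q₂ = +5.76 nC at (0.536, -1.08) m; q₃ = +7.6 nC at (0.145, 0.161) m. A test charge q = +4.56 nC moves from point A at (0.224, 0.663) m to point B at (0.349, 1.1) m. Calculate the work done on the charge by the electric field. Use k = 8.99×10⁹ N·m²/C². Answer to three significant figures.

The work done by the electric force is W_field = −ΔU = −q(V_B − V_A) = q(V_A − V_B).
At A: distances to the source charges are 1.13 m, 1.77 m, 0.508 m; V_A = Σ kqᵢ/rᵢ = 226 V.
At B: distances to the source charges are 1.53 m, 2.19 m, 0.961 m; V_B = Σ kqᵢ/rᵢ = 141 V.
ΔV = V_B − V_A = -85.1 V.
W_field = −qΔV = −(4.56×10⁻⁹ C)(-85.1 V) = 3.88×10⁻⁷ J.

3.88×10⁻⁷ J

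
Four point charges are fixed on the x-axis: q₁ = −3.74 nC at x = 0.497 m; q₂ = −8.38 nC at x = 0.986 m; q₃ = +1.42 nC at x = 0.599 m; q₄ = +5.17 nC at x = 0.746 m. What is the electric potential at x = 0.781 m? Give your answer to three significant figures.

The total potential is the scalar sum of each charge's contribution, V = Σ kqᵢ/rᵢ.
Distances from the field point to each charge: r₁ = 0.284 m, r₂ = 0.205 m, r₃ = 0.182 m, r₄ = 0.0350 m.
V = k[(-3.74×10⁻⁹)/(0.284) + (-8.38×10⁻⁹)/(0.205) + (1.42×10⁻⁹)/(0.182) + (5.17×10⁻⁹)/(0.0350)] = 912 V.

912 V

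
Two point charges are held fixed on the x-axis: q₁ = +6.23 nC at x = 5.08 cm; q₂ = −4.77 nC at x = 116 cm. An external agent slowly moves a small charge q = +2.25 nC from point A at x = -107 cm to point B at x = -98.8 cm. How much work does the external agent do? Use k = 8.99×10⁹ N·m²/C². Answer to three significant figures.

7.22×10⁻⁹ J

For quasistatic motion the external work equals the change in potential energy: W_ext = qΔV = q(V_B − V_A).
At A: distances to the source charges are 1.12 m, 2.23 m; V_A = Σ kqᵢ/rᵢ = 30.7 V.
At B: distances to the source charges are 1.04 m, 2.15 m; V_B = Σ kqᵢ/rᵢ = 34.0 V.
ΔV = V_B − V_A = 3.21 V.
W_ext = qΔV = (2.25×10⁻⁹ C)(3.21 V) = 7.22×10⁻⁹ J.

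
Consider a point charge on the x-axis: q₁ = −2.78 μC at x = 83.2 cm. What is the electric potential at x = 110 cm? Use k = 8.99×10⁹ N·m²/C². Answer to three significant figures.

-9.33×10⁴ V

Electric potential is a scalar, so the contributions from each charge add algebraically: V = Σ kqᵢ/rᵢ.
V = k[(-2.78×10⁻⁶)/(0.268)] = -9.33×10⁴ V.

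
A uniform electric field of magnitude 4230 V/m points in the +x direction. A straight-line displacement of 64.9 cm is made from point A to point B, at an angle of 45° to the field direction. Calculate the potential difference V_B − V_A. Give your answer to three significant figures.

Only the component of displacement along E changes the potential: ΔV = −E·d·cosθ.
ΔV = −(4230 V/m)(0.649 m)cos45° = -1940 V.

-1940 V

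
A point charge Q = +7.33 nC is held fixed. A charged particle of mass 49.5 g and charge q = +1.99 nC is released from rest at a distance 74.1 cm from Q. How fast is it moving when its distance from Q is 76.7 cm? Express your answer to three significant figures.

Only the electrostatic force acts, so mechanical energy is conserved: ½mv² = U₁ − U₂ = kQq(1/r₁ − 1/r₂).
U₁ − U₂ = (8.99×10⁹ N·m²/C²)(7.33×10⁻⁹ C)(1.99×10⁻⁹ C)(1/0.741 − 1/0.767) = 6.00×10⁻⁹ J.
v = √(2·6.00×10⁻⁹/0.0495) = 4.92×10⁻⁴ m/s.

4.92×10⁻⁴ m/s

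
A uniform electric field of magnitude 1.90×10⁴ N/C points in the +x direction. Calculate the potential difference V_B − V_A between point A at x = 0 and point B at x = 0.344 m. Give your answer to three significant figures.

In a uniform field, potential decreases in the direction of E: V_B − V_A = −E·Δx.
V_B − V_A = −(1.90×10⁴ V/m)(0.344 m) = -6540 V.

-6540 V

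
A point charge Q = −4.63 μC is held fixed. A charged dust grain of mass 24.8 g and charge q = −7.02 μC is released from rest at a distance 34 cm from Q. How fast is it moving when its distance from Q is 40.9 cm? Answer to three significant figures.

Only the electrostatic force acts, so mechanical energy is conserved: ½mv² = U₁ − U₂ = kQq(1/r₁ − 1/r₂).
U₁ − U₂ = (8.99×10⁹ N·m²/C²)(-4.63×10⁻⁶ C)(-7.02×10⁻⁶ C)(1/0.340 − 1/0.409) = 0.145 J.
v = √(2·0.145/0.0248) = 3.42 m/s.

3.42 m/s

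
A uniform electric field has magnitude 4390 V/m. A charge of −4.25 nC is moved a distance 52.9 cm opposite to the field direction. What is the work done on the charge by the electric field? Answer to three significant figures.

The potential change for a displacement 52.9 cm opposite to the field direction is ΔV = +Ed = 2320 V.
W_field = −qΔV = 9.87×10⁻⁶ J.

9.87×10⁻⁶ J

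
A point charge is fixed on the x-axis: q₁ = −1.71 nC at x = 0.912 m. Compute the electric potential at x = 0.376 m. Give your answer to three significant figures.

The total potential is the scalar sum of each charge's contribution, V = Σ kqᵢ/rᵢ.
V = k[(-1.71×10⁻⁹)/(0.536)] = -28.7 V.

-28.7 V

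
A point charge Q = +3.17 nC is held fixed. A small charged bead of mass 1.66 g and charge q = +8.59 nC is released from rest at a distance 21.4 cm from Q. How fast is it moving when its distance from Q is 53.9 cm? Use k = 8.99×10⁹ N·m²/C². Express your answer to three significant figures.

0.0288 m/s

Only the electrostatic force acts, so mechanical energy is conserved: ½mv² = U₁ − U₂ = kQq(1/r₁ − 1/r₂).
U₁ − U₂ = (8.99×10⁹ N·m²/C²)(3.17×10⁻⁹ C)(8.59×10⁻⁹ C)(1/0.214 − 1/0.539) = 6.90×10⁻⁷ J.
v = √(2·6.90×10⁻⁷/1.66×10⁻³) = 0.0288 m/s.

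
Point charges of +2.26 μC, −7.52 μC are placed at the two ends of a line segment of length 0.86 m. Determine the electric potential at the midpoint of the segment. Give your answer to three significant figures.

-1.10×10⁵ V

Electric potential is a scalar, so the contributions from each charge add algebraically: V = Σ kqᵢ/rᵢ.
Each charge is 0.430 m from the midpoint.
V = k[(2.26×10⁻⁶)/(0.430) + (-7.52×10⁻⁶)/(0.430)] = -1.10×10⁵ V.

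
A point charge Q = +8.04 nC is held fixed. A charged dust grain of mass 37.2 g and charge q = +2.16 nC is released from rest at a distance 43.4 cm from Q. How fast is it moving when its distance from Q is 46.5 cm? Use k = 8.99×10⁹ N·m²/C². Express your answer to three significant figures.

Only the electrostatic force acts, so mechanical energy is conserved: ½mv² = U₁ − U₂ = kQq(1/r₁ − 1/r₂).
U₁ − U₂ = (8.99×10⁹ N·m²/C²)(8.04×10⁻⁹ C)(2.16×10⁻⁹ C)(1/0.434 − 1/0.465) = 2.40×10⁻⁸ J.
v = √(2·2.40×10⁻⁸/0.0372) = 1.14×10⁻³ m/s.

1.14×10⁻³ m/s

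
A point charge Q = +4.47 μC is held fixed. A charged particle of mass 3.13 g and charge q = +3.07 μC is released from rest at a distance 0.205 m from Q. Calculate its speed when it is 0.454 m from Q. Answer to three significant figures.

14.5 m/s

Only the electrostatic force acts, so mechanical energy is conserved: ½mv² = U₁ − U₂ = kQq(1/r₁ − 1/r₂).
U₁ − U₂ = (8.99×10⁹ N·m²/C²)(4.47×10⁻⁶ C)(3.07×10⁻⁶ C)(1/0.205 − 1/0.454) = 0.330 J.
v = √(2·0.330/3.13×10⁻³) = 14.5 m/s.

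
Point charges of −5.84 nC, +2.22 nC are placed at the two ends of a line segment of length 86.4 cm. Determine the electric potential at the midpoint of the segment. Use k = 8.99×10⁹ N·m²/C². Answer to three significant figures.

The total potential is the scalar sum of each charge's contribution, V = Σ kqᵢ/rᵢ.
Each charge is 0.432 m from the midpoint.
V = k[(-5.84×10⁻⁹)/(0.432) + (2.22×10⁻⁹)/(0.432)] = -75.3 V.

-75.3 V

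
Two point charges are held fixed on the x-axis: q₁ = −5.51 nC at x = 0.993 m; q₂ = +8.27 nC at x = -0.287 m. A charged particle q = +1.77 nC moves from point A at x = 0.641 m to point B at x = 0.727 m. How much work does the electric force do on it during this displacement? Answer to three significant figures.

9.26×10⁻⁸ J

The work done by the electric force is W_field = −ΔU = −q(V_B − V_A) = q(V_A − V_B).
At A: distances to the source charges are 0.352 m, 0.928 m; V_A = Σ kqᵢ/rᵢ = -60.6 V.
At B: distances to the source charges are 0.266 m, 1.01 m; V_B = Σ kqᵢ/rᵢ = -113 V.
ΔV = V_B − V_A = -52.3 V.
W_field = −qΔV = −(1.77×10⁻⁹ C)(-52.3 V) = 9.26×10⁻⁸ J.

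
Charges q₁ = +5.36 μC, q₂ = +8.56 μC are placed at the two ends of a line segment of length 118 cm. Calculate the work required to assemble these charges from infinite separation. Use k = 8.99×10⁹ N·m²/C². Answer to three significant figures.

0.350 J

The assembly work is the sum of pairwise potential energies, U = Σ_{i<j} kqᵢqⱼ/rᵢⱼ.
The separation is r = 1.18 m.
U = (0.350) = 0.350 J.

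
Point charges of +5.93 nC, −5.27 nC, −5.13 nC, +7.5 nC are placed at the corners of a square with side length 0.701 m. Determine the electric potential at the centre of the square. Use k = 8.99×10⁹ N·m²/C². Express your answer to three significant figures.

55.0 V

The total potential is the scalar sum of each charge's contribution, V = Σ kqᵢ/rᵢ.
The distance from each corner to the centre is a√2/2 = 0.496 m.
V = k[(5.93×10⁻⁹)/(0.496) + (-5.27×10⁻⁹)/(0.496) + (-5.13×10⁻⁹)/(0.496) + (7.50×10⁻⁹)/(0.496)] = 55.0 V.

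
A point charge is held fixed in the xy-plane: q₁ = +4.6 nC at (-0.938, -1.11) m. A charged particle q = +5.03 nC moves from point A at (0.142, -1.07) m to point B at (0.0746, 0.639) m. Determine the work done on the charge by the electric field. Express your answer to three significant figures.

The work done by the electric force is W_field = −ΔU = −q(V_B − V_A) = q(V_A − V_B).
At A: distance to the source charge is 1.08 m; V_A = kq₁/r = 38.3 V.
At B: distance to the source charge is 2.02 m; V_B = kq₁/r = 20.5 V.
ΔV = V_B − V_A = -17.8 V.
W_field = −qΔV = −(5.03×10⁻⁹ C)(-17.8 V) = 8.95×10⁻⁸ J.

8.95×10⁻⁸ J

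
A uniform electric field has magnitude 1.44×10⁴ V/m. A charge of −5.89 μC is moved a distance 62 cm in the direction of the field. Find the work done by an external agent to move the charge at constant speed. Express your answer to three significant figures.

The potential change for a displacement 62 cm in the direction of the field is ΔV = −Ed = -8930 V.
W_ext = qΔV = 0.0526 J.

0.0526 J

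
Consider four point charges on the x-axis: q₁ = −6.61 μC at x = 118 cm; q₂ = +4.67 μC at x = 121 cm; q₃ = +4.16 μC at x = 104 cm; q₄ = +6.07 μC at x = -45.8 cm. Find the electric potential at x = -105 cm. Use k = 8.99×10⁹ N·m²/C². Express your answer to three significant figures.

The total potential is the scalar sum of each charge's contribution, V = Σ kqᵢ/rᵢ.
Distances from the field point to each charge: r₁ = 2.23 m, r₂ = 2.26 m, r₃ = 2.09 m, r₄ = 0.592 m.
V = k[(-6.61×10⁻⁶)/(2.23) + (4.67×10⁻⁶)/(2.26) + (4.16×10⁻⁶)/(2.09) + (6.07×10⁻⁶)/(0.592)] = 1.02×10⁵ V.

1.02×10⁵ V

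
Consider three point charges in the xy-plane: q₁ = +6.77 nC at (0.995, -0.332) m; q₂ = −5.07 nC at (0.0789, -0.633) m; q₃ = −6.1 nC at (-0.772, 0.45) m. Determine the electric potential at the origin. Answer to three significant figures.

Electric potential is a scalar, so the contributions from each charge add algebraically: V = Σ kqᵢ/rᵢ.
Distances from the field point to each charge: r₁ = 1.05 m, r₂ = 0.638 m, r₃ = 0.894 m.
V = k[(6.77×10⁻⁹)/(1.05) + (-5.07×10⁻⁹)/(0.638) + (-6.10×10⁻⁹)/(0.894)] = -74.8 V.

-74.8 V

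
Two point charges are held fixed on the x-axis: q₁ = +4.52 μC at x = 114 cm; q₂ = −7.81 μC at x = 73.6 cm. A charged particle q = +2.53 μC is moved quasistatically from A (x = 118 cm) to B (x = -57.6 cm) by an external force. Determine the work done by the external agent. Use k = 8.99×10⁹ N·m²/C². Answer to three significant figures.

-2.25 J

For quasistatic motion the external work equals the change in potential energy: W_ext = qΔV = q(V_B − V_A).
At A: distances to the source charges are 0.0400 m, 0.444 m; V_A = Σ kqᵢ/rᵢ = 8.58×10⁵ V.
At B: distances to the source charges are 1.72 m, 1.31 m; V_B = Σ kqᵢ/rᵢ = -2.98×10⁴ V.
ΔV = V_B − V_A = -8.88×10⁵ V.
W_ext = qΔV = (2.53×10⁻⁶ C)(-8.88×10⁵ V) = -2.25 J.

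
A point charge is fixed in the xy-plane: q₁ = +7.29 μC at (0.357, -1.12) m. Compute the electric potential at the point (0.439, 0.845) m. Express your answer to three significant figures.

Electric potential is a scalar, so the contributions from each charge add algebraically: V = Σ kqᵢ/rᵢ.
Distances from the field point to each charge: r₁ = 1.97 m.
V = k[(7.29×10⁻⁶)/(1.97)] = 3.33×10⁴ V.

3.33×10⁴ V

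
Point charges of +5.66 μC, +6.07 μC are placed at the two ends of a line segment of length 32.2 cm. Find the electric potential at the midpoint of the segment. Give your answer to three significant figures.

Electric potential is a scalar, so the contributions from each charge add algebraically: V = Σ kqᵢ/rᵢ.
Each charge is 0.161 m from the midpoint.
V = k[(5.66×10⁻⁶)/(0.161) + (6.07×10⁻⁶)/(0.161)] = 6.55×10⁵ V.

6.55×10⁵ V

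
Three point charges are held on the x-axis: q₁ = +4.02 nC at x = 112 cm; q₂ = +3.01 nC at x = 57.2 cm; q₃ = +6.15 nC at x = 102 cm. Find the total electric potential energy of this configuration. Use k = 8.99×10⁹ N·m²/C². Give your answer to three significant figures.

The assembly work is the sum of pairwise potential energies, U = Σ_{i<j} kqᵢqⱼ/rᵢⱼ.
Pair separations: r₁₂ = 0.548 m, r₁₃ = 0.100 m, r₂₃ = 0.448 m.
U = (1.99×10⁻⁷) + (2.22×10⁻⁶) + (3.71×10⁻⁷) = 2.79×10⁻⁶ J.

2.79×10⁻⁶ J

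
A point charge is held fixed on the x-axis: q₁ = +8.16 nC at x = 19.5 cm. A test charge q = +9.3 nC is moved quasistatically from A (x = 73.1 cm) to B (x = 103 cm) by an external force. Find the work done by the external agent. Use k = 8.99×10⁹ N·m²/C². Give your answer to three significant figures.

For quasistatic motion the external work equals the change in potential energy: W_ext = qΔV = q(V_B − V_A).
At A: distance to the source charge is 0.536 m; V_A = kq₁/r = 137 V.
At B: distance to the source charge is 0.835 m; V_B = kq₁/r = 87.9 V.
ΔV = V_B − V_A = -49.0 V.
W_ext = qΔV = (9.30×10⁻⁹ C)(-49.0 V) = -4.56×10⁻⁷ J.

-4.56×10⁻⁷ J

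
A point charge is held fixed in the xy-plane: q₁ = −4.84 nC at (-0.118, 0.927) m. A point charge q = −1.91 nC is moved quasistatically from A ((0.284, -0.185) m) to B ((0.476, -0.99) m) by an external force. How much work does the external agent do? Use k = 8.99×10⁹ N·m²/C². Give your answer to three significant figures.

-2.89×10⁻⁸ J

For quasistatic motion the external work equals the change in potential energy: W_ext = qΔV = q(V_B − V_A).
At A: distance to the source charge is 1.18 m; V_A = kq₁/r = -36.8 V.
At B: distance to the source charge is 2.01 m; V_B = kq₁/r = -21.7 V.
ΔV = V_B − V_A = 15.1 V.
W_ext = qΔV = (-1.91×10⁻⁹ C)(15.1 V) = -2.89×10⁻⁸ J.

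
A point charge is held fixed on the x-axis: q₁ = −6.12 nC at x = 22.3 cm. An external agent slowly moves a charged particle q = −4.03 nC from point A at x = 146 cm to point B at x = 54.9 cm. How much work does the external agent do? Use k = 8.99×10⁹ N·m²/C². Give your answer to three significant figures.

For quasistatic motion the external work equals the change in potential energy: W_ext = qΔV = q(V_B − V_A).
At A: distance to the source charge is 1.24 m; V_A = kq₁/r = -44.5 V.
At B: distance to the source charge is 0.326 m; V_B = kq₁/r = -169 V.
ΔV = V_B − V_A = -124 V.
W_ext = qΔV = (-4.03×10⁻⁹ C)(-124 V) = 5.01×10⁻⁷ J.

5.01×10⁻⁷ J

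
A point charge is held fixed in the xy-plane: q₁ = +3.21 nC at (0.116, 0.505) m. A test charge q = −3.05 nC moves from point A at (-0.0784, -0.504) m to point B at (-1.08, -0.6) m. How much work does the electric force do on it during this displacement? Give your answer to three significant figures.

The work done by the electric force is W_field = −ΔU = −q(V_B − V_A) = q(V_A − V_B).
At A: distance to the source charge is 1.03 m; V_A = kq₁/r = 28.1 V.
At B: distance to the source charge is 1.63 m; V_B = kq₁/r = 17.7 V.
ΔV = V_B − V_A = -10.4 V.
W_field = −qΔV = −(-3.05×10⁻⁹ C)(-10.4 V) = -3.16×10⁻⁸ J.

-3.16×10⁻⁸ J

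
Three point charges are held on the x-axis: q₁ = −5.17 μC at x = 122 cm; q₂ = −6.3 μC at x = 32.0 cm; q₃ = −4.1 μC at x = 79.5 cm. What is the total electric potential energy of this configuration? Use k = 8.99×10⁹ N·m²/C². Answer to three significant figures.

The assembly work is the sum of pairwise potential energies, U = Σ_{i<j} kqᵢqⱼ/rᵢⱼ.
Pair separations: r₁₂ = 0.900 m, r₁₃ = 0.425 m, r₂₃ = 0.475 m.
U = (0.325) + (0.448) + (0.489) = 1.26 J.

1.26 J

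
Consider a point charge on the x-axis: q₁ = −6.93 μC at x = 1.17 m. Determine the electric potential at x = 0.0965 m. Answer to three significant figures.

-5.80×10⁴ V

Electric potential is a scalar, so the contributions from each charge add algebraically: V = Σ kqᵢ/rᵢ.
V = k[(-6.93×10⁻⁶)/(1.07)] = -5.80×10⁴ V.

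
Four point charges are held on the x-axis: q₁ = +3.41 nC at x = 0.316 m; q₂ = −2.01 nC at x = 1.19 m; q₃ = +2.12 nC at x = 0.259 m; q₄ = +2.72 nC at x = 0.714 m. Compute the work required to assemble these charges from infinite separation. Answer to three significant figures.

The assembly work is the sum of pairwise potential energies, U = Σ_{i<j} kqᵢqⱼ/rᵢⱼ.
Pair separations: r₁₂ = 0.874 m, r₁₃ = 0.0570 m, r₁₄ = 0.398 m, r₂₃ = 0.931 m, r₂₄ = 0.476 m, r₃₄ = 0.455 m.
Summing all 6 pair terms gives U = 1.25×10⁻⁶ J.

1.25×10⁻⁶ J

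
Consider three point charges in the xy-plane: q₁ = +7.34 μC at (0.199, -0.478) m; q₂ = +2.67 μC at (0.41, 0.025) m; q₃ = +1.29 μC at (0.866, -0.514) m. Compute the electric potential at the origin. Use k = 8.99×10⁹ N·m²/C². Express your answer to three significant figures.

The total potential is the scalar sum of each charge's contribution, V = Σ kqᵢ/rᵢ.
Distances from the field point to each charge: r₁ = 0.518 m, r₂ = 0.411 m, r₃ = 1.01 m.
V = k[(7.34×10⁻⁶)/(0.518) + (2.67×10⁻⁶)/(0.411) + (1.29×10⁻⁶)/(1.01)] = 1.97×10⁵ V.

1.97×10⁵ V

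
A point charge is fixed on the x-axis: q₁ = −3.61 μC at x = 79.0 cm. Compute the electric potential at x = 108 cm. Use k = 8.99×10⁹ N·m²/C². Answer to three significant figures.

The total potential is the scalar sum of each charge's contribution, V = Σ kqᵢ/rᵢ.
V = k[(-3.61×10⁻⁶)/(0.290)] = -1.12×10⁵ V.

-1.12×10⁵ V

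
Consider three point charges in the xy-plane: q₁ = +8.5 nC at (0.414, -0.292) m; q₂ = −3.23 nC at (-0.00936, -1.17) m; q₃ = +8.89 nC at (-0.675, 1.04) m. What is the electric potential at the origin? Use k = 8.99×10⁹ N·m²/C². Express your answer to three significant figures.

The total potential is the scalar sum of each charge's contribution, V = Σ kqᵢ/rᵢ.
Distances from the field point to each charge: r₁ = 0.507 m, r₂ = 1.17 m, r₃ = 1.24 m.
V = k[(8.50×10⁻⁹)/(0.507) + (-3.23×10⁻⁹)/(1.17) + (8.89×10⁻⁹)/(1.24)] = 190 V.

190 V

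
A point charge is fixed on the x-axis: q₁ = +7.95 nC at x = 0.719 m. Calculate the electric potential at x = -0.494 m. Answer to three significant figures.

58.9 V

The total potential is the scalar sum of each charge's contribution, V = Σ kqᵢ/rᵢ.
V = k[(7.95×10⁻⁹)/(1.21)] = 58.9 V.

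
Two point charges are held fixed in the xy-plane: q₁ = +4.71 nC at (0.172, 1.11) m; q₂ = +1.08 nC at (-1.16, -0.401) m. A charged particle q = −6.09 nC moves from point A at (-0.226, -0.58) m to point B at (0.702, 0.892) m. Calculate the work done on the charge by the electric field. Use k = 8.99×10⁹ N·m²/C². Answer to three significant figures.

2.65×10⁻⁷ J

The work done by the electric force is W_field = −ΔU = −q(V_B − V_A) = q(V_A − V_B).
At A: distances to the source charges are 1.74 m, 0.951 m; V_A = Σ kqᵢ/rᵢ = 34.6 V.
At B: distances to the source charges are 0.573 m, 2.27 m; V_B = Σ kqᵢ/rᵢ = 78.2 V.
ΔV = V_B − V_A = 43.6 V.
W_field = −qΔV = −(-6.09×10⁻⁹ C)(43.6 V) = 2.65×10⁻⁷ J.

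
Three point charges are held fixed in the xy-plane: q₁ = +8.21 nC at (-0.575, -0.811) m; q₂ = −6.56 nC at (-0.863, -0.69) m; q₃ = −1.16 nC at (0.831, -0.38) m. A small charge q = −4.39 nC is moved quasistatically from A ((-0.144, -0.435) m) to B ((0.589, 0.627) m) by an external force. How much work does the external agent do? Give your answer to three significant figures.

1.81×10⁻⁷ J

For quasistatic motion the external work equals the change in potential energy: W_ext = qΔV = q(V_B − V_A).
At A: distances to the source charges are 0.572 m, 0.763 m, 0.977 m; V_A = Σ kqᵢ/rᵢ = 41.1 V.
At B: distances to the source charges are 1.85 m, 1.96 m, 1.04 m; V_B = Σ kqᵢ/rᵢ = -0.259 V.
ΔV = V_B − V_A = -41.3 V.
W_ext = qΔV = (-4.39×10⁻⁹ C)(-41.3 V) = 1.81×10⁻⁷ J.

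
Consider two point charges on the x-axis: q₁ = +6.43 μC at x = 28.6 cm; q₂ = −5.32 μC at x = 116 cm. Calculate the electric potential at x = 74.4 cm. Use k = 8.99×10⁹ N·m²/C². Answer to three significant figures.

The total potential is the scalar sum of each charge's contribution, V = Σ kqᵢ/rᵢ.
Distances from the field point to each charge: r₁ = 0.458 m, r₂ = 0.416 m.
V = k[(6.43×10⁻⁶)/(0.458) + (-5.32×10⁻⁶)/(0.416)] = 1.12×10⁴ V.

1.12×10⁴ V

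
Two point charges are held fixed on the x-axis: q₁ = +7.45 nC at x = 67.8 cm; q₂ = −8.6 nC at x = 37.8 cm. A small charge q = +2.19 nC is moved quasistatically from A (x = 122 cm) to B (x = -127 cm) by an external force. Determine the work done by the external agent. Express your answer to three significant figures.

For quasistatic motion the external work equals the change in potential energy: W_ext = qΔV = q(V_B − V_A).
At A: distances to the source charges are 0.542 m, 0.842 m; V_A = Σ kqᵢ/rᵢ = 31.7 V.
At B: distances to the source charges are 1.95 m, 1.65 m; V_B = Σ kqᵢ/rᵢ = -12.5 V.
ΔV = V_B − V_A = -44.3 V.
W_ext = qΔV = (2.19×10⁻⁹ C)(-44.3 V) = -9.70×10⁻⁸ J.

-9.70×10⁻⁸ J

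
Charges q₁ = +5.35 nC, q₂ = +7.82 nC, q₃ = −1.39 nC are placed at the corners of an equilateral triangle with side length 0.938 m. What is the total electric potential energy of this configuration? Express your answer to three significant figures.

2.26×10⁻⁷ J

The assembly work is the sum of pairwise potential energies, U = Σ_{i<j} kqᵢqⱼ/rᵢⱼ.
All three pair separations equal the side length, 0.938 m.
U = (4.01×10⁻⁷) + (-7.13×10⁻⁸) + (-1.04×10⁻⁷) = 2.26×10⁻⁷ J.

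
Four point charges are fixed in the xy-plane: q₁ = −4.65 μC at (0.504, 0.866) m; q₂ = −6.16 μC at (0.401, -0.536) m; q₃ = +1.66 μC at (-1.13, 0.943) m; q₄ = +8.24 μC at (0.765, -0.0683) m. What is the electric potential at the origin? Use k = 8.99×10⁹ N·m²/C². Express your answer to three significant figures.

-1.79×10⁴ V

Electric potential is a scalar, so the contributions from each charge add algebraically: V = Σ kqᵢ/rᵢ.
Distances from the field point to each charge: r₁ = 1.00 m, r₂ = 0.669 m, r₃ = 1.47 m, r₄ = 0.768 m.
V = k[(-4.65×10⁻⁶)/(1.00) + (-6.16×10⁻⁶)/(0.669) + (1.66×10⁻⁶)/(1.47) + (8.24×10⁻⁶)/(0.768)] = -1.79×10⁴ V.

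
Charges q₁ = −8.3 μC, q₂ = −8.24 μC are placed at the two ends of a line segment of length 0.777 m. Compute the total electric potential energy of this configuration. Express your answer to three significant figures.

0.791 J

The assembly work is the sum of pairwise potential energies, U = Σ_{i<j} kqᵢqⱼ/rᵢⱼ.
The separation is r = 0.777 m.
U = (0.791) = 0.791 J.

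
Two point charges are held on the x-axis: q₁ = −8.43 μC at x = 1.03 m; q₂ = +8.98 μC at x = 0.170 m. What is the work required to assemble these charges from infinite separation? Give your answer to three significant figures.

The assembly work is the sum of pairwise potential energies, U = Σ_{i<j} kqᵢqⱼ/rᵢⱼ.
Pair separations: r₁₂ = 0.860 m.
U = (-0.791) = -0.791 J.

-0.791 J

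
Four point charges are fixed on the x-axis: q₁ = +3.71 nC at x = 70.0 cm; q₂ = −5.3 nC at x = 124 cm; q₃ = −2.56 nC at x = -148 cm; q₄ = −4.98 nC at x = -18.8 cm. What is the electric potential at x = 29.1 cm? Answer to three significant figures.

-75.1 V

Electric potential is a scalar, so the contributions from each charge add algebraically: V = Σ kqᵢ/rᵢ.
Distances from the field point to each charge: r₁ = 0.409 m, r₂ = 0.949 m, r₃ = 1.77 m, r₄ = 0.479 m.
V = k[(3.71×10⁻⁹)/(0.409) + (-5.30×10⁻⁹)/(0.949) + (-2.56×10⁻⁹)/(1.77) + (-4.98×10⁻⁹)/(0.479)] = -75.1 V.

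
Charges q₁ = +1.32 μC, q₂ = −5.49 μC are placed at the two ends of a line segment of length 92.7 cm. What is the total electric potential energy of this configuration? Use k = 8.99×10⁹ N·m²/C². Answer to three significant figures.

-0.0703 J

The work to assemble the configuration equals its total potential energy, U = Σ kqᵢqⱼ/rᵢⱼ over all pairs.
The separation is r = 0.927 m.
U = (-0.0703) = -0.0703 J.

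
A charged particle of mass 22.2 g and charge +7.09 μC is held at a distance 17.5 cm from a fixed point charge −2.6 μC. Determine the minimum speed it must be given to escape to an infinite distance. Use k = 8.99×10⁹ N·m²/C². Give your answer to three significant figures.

9.24 m/s

To just escape, total mechanical energy must reach zero at infinity: ½mv²_min + U = 0, so ½mv²_min = −U = |kQq|/r.
|U| = |kQq|/r = (8.99×10⁹ N·m²/C²)(2.60×10⁻⁶)(7.09×10⁻⁶)/(0.175) = 0.947 J.
v_min = √(2|U|/m) = √(2·0.947/0.0222) = 9.24 m/s.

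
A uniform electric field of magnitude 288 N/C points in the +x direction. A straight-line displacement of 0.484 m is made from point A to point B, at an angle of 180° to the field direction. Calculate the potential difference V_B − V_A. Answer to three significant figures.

139 V

Only the component of displacement along E changes the potential: ΔV = −E·d·cosθ.
ΔV = −(288 V/m)(0.484 m)cos180° = 139 V.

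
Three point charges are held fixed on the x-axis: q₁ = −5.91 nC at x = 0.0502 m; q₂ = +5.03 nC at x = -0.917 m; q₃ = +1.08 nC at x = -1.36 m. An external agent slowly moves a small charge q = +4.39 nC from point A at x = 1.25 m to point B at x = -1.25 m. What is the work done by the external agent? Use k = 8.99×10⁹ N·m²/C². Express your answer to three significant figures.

8.91×10⁻⁷ J

For quasistatic motion the external work equals the change in potential energy: W_ext = qΔV = q(V_B − V_A).
At A: distances to the source charges are 1.20 m, 2.17 m, 2.61 m; V_A = Σ kqᵢ/rᵢ = -19.7 V.
At B: distances to the source charges are 1.30 m, 0.333 m, 0.110 m; V_B = Σ kqᵢ/rᵢ = 183 V.
ΔV = V_B − V_A = 203 V.
W_ext = qΔV = (4.39×10⁻⁹ C)(203 V) = 8.91×10⁻⁷ J.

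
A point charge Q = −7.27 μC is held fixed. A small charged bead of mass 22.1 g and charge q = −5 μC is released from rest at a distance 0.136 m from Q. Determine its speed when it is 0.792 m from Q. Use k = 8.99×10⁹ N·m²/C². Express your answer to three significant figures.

13.4 m/s

Only the electrostatic force acts, so mechanical energy is conserved: ½mv² = U₁ − U₂ = kQq(1/r₁ − 1/r₂).
U₁ − U₂ = (8.99×10⁹ N·m²/C²)(-7.27×10⁻⁶ C)(-5.00×10⁻⁶ C)(1/0.136 − 1/0.792) = 1.99 J.
v = √(2·1.99/0.0221) = 13.4 m/s.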